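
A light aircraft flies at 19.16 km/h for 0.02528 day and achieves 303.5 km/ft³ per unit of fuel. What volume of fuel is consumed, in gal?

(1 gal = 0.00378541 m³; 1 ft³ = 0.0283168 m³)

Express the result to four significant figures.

0.2865 gal

19.16 km/h → 5.32222 m/s
0.02528 day → 2184.19 s
d = v × t = 5.32222 × 2184.19 = 11624.7 m
303.5 km/ft³ → 1.0718×10⁷ m/m³
V = d / (distance per unit fuel) = 11624.7 / 1.0718×10⁷ = 0.0010846 m³
In gal: 0.0010846 / 0.00378541 = 0.286521 gal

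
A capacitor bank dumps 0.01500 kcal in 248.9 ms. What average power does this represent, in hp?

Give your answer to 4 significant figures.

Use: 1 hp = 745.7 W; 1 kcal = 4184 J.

0.3381 hp

0.01500 kcal × 4184 → 62.76 J
248.9 ms × 0.001 → 0.2489 s
P = E / t = 62.76 J / 0.2489 s = 252.149 W
252.149 W ÷ (745.7 W/hp) = 0.338137 hp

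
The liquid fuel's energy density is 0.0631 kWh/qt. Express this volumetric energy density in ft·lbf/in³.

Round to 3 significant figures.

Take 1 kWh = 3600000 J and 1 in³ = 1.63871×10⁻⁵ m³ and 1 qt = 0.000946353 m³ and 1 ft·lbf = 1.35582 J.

0.0631 kWh/qt × 3600000 J/kWh ÷ 0.000946353 m³/qt = 2.40037×10⁸ J/m³
2.40037×10⁸ J/m³ ÷ 1.35582 J/ft·lbf × 1.63871×10⁻⁵ m³/in³ = 2901.2 ft·lbf/in³

2900 ft·lbf/in³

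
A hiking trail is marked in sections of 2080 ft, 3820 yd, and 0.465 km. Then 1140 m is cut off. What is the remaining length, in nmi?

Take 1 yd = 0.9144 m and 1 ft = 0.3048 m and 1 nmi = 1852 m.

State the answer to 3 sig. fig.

2080 ft × 0.3048 = 633.984 m
3820 yd × 0.9144 = 3493.01 m
0.465 km × 1000 = 465 m
1140 m (already m)
Net: 633.984 + 3493.01 + 465 − 1140 = 3451.99 m
In nmi: 3451.99 / 1852 = 1.86393 nmi

1.86 nmi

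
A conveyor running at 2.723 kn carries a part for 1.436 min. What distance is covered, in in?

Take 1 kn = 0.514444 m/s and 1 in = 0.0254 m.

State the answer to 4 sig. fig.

4752 in

2.723 kn × 0.514444 → 1.40083 m/s
1.436 min × 60 → 86.16 s
d = v × t = 1.40083 m/s × 86.16 s = 120.696 m
120.696 m ÷ (0.0254 m/in) = 4751.81 in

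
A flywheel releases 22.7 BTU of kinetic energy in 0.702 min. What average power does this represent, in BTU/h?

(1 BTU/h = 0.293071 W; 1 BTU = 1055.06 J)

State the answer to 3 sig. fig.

22.7 BTU × 1055.06 = 23949.9 J
0.702 min × 60 = 42.12 s
P = E / t = 23949.9 J / 42.12 s = 568.611 W
568.611 W ÷ (0.293071 W/BTU/h) = 1940.18 BTU/h

1940 BTU/h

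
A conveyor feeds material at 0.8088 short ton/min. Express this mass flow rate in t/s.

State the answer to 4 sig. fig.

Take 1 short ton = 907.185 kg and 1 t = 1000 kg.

0.8088 short ton/min × 907.185 kg/short ton ÷ 60 s/min = 12.2289 kg/s
12.2289 kg/s ÷ 1000 kg/t = 0.0122289 t/s

0.01223 t/s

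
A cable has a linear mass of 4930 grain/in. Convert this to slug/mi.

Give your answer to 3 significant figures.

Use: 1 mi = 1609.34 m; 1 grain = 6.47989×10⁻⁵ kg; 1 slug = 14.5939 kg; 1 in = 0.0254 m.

1390 slug/mi

4930 grain/in × 6.47989×10⁻⁵ kg/grain ÷ 0.0254 m/in = 12.5771 kg/m
12.5771 kg/m ÷ 14.5939 kg/slug × 1609.34 m/mi = 1386.94 slug/mi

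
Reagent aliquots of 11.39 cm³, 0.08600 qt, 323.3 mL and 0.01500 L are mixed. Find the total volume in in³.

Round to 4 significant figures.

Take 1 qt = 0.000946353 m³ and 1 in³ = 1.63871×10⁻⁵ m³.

26.31 in³

11.39 cm³ × 10⁻⁶ = 1.139×10⁻⁵ m³
0.08600 qt × 0.000946353 = 8.13864×10⁻⁵ m³
323.3 mL × 10⁻⁶ = 3.233×10⁻⁴ m³
0.01500 L × 0.001 = 1.5×10⁻⁵ m³
Combined: 1.139×10⁻⁵ + 8.13864×10⁻⁵ + 3.233×10⁻⁴ + 1.5×10⁻⁵ = 4.31076×10⁻⁴ m³
In in³: 4.31076×10⁻⁴ / 1.63871×10⁻⁵ = 26.3058 in³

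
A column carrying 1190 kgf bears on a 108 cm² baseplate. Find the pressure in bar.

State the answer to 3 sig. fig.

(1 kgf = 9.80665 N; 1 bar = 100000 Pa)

1190 kgf × 9.80665 → 11669.9 N
108 cm² × 0.0001 → 0.0108 m²
P = F / A = 11669.9 N / 0.0108 m² = 1.08055×10⁶ Pa
1.08055×10⁶ Pa ÷ (100000 Pa/bar) = 10.8055 bar

10.8 bar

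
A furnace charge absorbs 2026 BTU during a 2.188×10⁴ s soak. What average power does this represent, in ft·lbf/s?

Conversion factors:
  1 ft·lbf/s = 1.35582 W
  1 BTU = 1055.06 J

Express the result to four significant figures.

2026 BTU × 1055.06 = 2.13755×10⁶ J
P = E / t = 2.13755×10⁶ J / 21880 s = 97.6942 W
97.6942 W ÷ (1.35582 W/ft·lbf/s) = 72.0554 ft·lbf/s

72.06 ft·lbf/s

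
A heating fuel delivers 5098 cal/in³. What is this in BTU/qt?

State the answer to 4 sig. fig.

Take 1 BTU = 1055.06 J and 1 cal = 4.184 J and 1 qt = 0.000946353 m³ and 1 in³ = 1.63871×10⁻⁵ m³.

5098 cal/in³ × 4.184 J/cal ÷ 1.63871×10⁻⁵ m³/in³ = 1.30164×10⁹ J/m³
1.30164×10⁹ J/m³ ÷ 1055.06 J/BTU × 0.000946353 m³/qt = 1167.53 BTU/qt

1168 BTU/qt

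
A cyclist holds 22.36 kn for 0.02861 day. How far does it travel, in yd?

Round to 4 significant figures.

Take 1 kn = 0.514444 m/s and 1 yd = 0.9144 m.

3.110×10⁴ yd

22.36 kn × 0.514444 = 11.503 m/s
0.02861 day × 86400 = 2471.9 s
d = v × t = 11.503 m/s × 2471.9 s = 28434.3 m
28434.3 m ÷ (0.9144 m/yd) = 31096.1 yd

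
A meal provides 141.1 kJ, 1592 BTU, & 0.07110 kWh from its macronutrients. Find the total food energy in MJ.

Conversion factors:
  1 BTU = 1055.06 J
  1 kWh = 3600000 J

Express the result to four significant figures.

141.1 kJ × 1000 = 141100 J
1592 BTU × 1055.06 = 1.67966×10⁶ J
0.07110 kWh × 3600000 = 255960 J
Total: 141100 + 1.67966×10⁶ + 255960 = 2.07672×10⁶ J
In MJ: 2.07672×10⁶ / 1000000 = 2.07672 MJ

2.077 MJ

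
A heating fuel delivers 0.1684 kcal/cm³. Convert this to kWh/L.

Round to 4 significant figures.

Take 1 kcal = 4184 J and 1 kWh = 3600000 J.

0.1684 kcal/cm³ × 4184 J/kcal ÷ 10⁻⁶ m³/cm³ = 7.04586×10⁸ J/m³
7.04586×10⁸ J/m³ ÷ 3600000 J/kWh × 0.001 m³/L = 0.195718 kWh/L

0.1957 kWh/L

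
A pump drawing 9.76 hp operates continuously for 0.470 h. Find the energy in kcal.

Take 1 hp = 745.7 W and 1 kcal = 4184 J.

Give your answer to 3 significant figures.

2940 kcal

9.76 hp × 745.7 → 7278.03 W
0.470 h × 3600 → 1692 s
E = P × t = 7278.03 W × 1692 s = 1.23144×10⁷ J
1.23144×10⁷ J ÷ (4184 J/kcal) = 2943.21 kcal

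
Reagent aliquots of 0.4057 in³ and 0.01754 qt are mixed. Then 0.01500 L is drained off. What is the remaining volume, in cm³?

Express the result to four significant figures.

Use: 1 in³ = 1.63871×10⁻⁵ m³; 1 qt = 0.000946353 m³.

0.4057 in³ × 1.63871×10⁻⁵ = 6.64825×10⁻⁶ m³
0.01754 qt × 0.000946353 = 1.6599×10⁻⁵ m³
0.01500 L × 0.001 = 1.5×10⁻⁵ m³
Result: 6.64825×10⁻⁶ + 1.6599×10⁻⁵ − 1.5×10⁻⁵ = 8.24725×10⁻⁶ m³
In cm³: 8.24725×10⁻⁶ / 10⁻⁶ = 8.24725 cm³

8.247 cm³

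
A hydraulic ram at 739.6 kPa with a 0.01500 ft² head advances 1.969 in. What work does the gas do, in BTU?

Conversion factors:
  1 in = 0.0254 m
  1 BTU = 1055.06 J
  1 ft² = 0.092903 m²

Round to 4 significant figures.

739.6 kPa → 739600 Pa
0.01500 ft² → 0.00139354 m²
F = P × A = 739600 × 0.00139354 = 1030.66 N
1.969 in → 0.0500126 m
W = F × d = 1030.66 × 0.0500126 = 51.546 J
In BTU: 51.546 / 1055.06 = 0.048856 BTU

0.04886 BTU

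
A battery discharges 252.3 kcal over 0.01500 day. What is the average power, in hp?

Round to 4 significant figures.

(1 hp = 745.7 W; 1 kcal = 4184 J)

1.092 hp

252.3 kcal × 4184 = 1.05562×10⁶ J
0.01500 day × 86400 = 1296 s
P = E / t = 1.05562×10⁶ J / 1296 s = 814.522 W
814.522 W ÷ (745.7 W/hp) = 1.09229 hp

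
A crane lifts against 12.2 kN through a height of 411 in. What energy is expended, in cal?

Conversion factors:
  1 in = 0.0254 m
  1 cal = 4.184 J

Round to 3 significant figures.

3.04×10⁴ cal

12.2 kN × 1000 = 12200 N
411 in × 0.0254 = 10.4394 m
W = F × d = 12200 N × 10.4394 m = 127361 J
127361 J ÷ (4.184 J/cal) = 30440 cal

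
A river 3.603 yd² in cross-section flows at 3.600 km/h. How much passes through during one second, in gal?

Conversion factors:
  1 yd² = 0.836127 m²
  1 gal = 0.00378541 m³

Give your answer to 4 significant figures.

3.600 km/h × (1/3.6) = 1 m/s
3.603 yd² × 0.836127 = 3.01257 m²
V = v × A × t = 1 m/s × 3.01257 m² × 1 s = 3.01257 m³
3.01257 m³ ÷ (0.00378541 m³/gal) = 795.837 gal

795.8 gal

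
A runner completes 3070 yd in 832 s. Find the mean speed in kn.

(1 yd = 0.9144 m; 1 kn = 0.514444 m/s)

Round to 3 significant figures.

6.56 kn

3070 yd × 0.9144 → 2807.21 m
v = d / t = 2807.21 m / 832 s = 3.37405 m/s
3.37405 m/s ÷ (0.514444 m/s/kn) = 6.55863 kn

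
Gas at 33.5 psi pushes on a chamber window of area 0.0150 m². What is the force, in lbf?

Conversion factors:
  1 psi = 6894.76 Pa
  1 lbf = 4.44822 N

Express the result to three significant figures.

779 lbf

33.5 psi × 6894.76 → 230974 Pa
F = P × A = 230974 Pa × 0.015 m² = 3464.61 N
3464.61 N ÷ (4.44822 N/lbf) = 778.876 lbf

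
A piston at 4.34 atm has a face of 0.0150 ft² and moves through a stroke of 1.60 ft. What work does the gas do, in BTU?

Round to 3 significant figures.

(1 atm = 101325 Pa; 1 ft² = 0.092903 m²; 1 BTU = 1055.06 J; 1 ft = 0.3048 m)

4.34 atm → 439750 Pa
0.0150 ft² → 0.00139354 m²
F = P × A = 439750 × 0.00139354 = 612.809 N
1.60 ft → 0.48768 m
W = F × d = 612.809 × 0.48768 = 298.855 J
In BTU: 298.855 / 1055.06 = 0.283259 BTU

0.283 BTU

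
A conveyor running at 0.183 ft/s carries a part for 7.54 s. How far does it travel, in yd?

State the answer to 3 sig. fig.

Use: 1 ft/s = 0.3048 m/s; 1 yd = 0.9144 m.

0.460 yd

0.183 ft/s × 0.3048 = 0.0557784 m/s
d = v × t = 0.0557784 m/s × 7.54 s = 0.420569 m
0.420569 m ÷ (0.9144 m/yd) = 0.45994 yd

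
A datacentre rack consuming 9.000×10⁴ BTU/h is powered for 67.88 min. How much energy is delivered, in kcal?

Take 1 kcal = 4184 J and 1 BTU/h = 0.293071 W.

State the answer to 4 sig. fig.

9.000×10⁴ BTU/h × 0.293071 = 26376.4 W
67.88 min × 60 = 4072.8 s
E = P × t = 26376.4 W × 4072.8 s = 1.07426×10⁸ J
1.07426×10⁸ J ÷ (4184 J/kcal) = 25675.4 kcal

2.568×10⁴ kcal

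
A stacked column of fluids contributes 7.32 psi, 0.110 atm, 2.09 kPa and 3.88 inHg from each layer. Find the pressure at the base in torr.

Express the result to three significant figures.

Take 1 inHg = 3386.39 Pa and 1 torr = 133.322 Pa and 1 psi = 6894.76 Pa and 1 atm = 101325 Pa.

576 torr

7.32 psi × 6894.76 → 50469.6 Pa
0.110 atm × 101325 → 11145.8 Pa
2.09 kPa × 1000 → 2090 Pa
3.88 inHg × 3386.39 → 13139.2 Pa
Sum: 50469.6 + 11145.8 + 2090 + 13139.2 = 76844.6 Pa
In torr: 76844.6 / 133.322 = 576.383 torr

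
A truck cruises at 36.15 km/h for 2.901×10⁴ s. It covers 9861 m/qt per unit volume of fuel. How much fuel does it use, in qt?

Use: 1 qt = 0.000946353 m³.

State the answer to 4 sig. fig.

29.54 qt

36.15 km/h → 10.0417 m/s
d = v × t = 10.0417 × 29010 = 291310 m
9861 m/qt → 1.042×10⁷ m/m³
V = d / (distance per unit fuel) = 291310 / 1.042×10⁷ = 0.0279568 m³
In qt: 0.0279568 / 0.000946353 = 29.5416 qt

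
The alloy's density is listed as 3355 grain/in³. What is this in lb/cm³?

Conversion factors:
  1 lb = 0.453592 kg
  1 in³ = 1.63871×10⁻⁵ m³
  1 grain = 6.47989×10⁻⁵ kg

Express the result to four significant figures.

0.02925 lb/cm³

3355 grain/in³ × 6.47989×10⁻⁵ kg/grain ÷ 1.63871×10⁻⁵ m³/in³ = 13266.6 kg/m³
13266.6 kg/m³ ÷ 0.453592 kg/lb × 10⁻⁶ m³/cm³ = 0.0292479 lb/cm³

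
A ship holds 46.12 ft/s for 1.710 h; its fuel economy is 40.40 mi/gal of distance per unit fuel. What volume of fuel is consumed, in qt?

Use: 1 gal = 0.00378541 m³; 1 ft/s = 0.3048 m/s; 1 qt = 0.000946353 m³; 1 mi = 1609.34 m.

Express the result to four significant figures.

46.12 ft/s → 14.0574 m/s
1.710 h → 6156 s
d = v × t = 14.0574 × 6156 = 86537.4 m
40.40 mi/gal → 1.71758×10⁷ m/m³
V = d / (distance per unit fuel) = 86537.4 / 1.71758×10⁷ = 0.00503833 m³
In qt: 0.00503833 / 0.000946353 = 5.32394 qt

5.324 qt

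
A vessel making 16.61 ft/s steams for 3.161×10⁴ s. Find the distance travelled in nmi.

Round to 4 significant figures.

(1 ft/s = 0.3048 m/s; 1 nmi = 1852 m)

16.61 ft/s × 0.3048 = 5.06273 m/s
d = v × t = 5.06273 m/s × 31610 s = 160033 m
160033 m ÷ (1852 m/nmi) = 86.4109 nmi

86.41 nmi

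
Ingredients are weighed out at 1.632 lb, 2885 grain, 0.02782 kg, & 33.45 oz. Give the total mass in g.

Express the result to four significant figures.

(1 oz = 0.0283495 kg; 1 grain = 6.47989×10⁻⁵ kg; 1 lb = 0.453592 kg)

1903 g

1.632 lb × 0.453592 → 0.740262 kg
2885 grain × 6.47989×10⁻⁵ → 0.186945 kg
0.02782 kg (already kg)
33.45 oz × 0.0283495 → 0.948291 kg
Total: 0.740262 + 0.186945 + 0.02782 + 0.948291 = 1.90332 kg
In g: 1.90332 / 0.001 = 1903.32 g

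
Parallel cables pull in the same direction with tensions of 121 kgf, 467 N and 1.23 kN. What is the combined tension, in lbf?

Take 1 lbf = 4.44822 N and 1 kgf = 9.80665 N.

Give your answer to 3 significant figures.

121 kgf × 9.80665 = 1186.6 N
467 N (already N)
1.23 kN × 1000 = 1230 N
Combined: 1186.6 + 467 + 1230 = 2883.6 N
In lbf: 2883.6 / 4.44822 = 648.259 lbf

648 lbf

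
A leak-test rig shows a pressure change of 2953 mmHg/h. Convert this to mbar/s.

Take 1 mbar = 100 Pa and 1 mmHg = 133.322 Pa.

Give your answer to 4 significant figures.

2953 mmHg/h × 133.322 Pa/mmHg ÷ 3600 s/h = 109.361 Pa/s
109.361 Pa/s ÷ 100 Pa/mbar = 1.09361 mbar/s

1.094 mbar/s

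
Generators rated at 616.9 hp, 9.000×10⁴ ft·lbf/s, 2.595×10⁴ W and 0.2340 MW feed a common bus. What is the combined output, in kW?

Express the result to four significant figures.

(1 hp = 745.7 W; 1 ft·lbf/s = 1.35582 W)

616.9 hp × 745.7 = 460022 W
9.000×10⁴ ft·lbf/s × 1.35582 = 122024 W
2.595×10⁴ W (already W)
0.2340 MW × 1000000 = 234000 W
Combined: 460022 + 122024 + 25950 + 234000 = 841996 W
In kW: 841996 / 1000 = 841.996 kW

842.0 kW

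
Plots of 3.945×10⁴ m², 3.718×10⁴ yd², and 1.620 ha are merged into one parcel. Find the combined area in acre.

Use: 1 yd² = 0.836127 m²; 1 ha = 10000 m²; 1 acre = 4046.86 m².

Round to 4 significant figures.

3.945×10⁴ m² (already m²)
3.718×10⁴ yd² × 0.836127 → 31087.2 m²
1.620 ha × 10000 → 16200 m²
Combined: 39450 + 31087.2 + 16200 = 86737.2 m²
In acre: 86737.2 / 4046.86 = 21.4332 acre

21.43 acre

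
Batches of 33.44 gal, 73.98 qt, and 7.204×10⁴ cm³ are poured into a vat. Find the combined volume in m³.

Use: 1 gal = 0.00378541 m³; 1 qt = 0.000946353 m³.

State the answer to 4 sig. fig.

33.44 gal × 0.00378541 → 0.126584 m³
73.98 qt × 0.000946353 → 0.0700112 m³
7.204×10⁴ cm³ × 10⁻⁶ → 0.07204 m³
Sum: 0.126584 + 0.0700112 + 0.07204 = 0.268635 m³

0.2686 m³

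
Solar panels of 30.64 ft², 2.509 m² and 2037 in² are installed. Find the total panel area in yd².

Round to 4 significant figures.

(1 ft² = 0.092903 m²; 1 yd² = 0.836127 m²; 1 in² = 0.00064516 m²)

30.64 ft² × 0.092903 → 2.84655 m²
2.509 m² (already m²)
2037 in² × 0.00064516 → 1.31419 m²
Combined: 2.84655 + 2.509 + 1.31419 = 6.66974 m²
In yd²: 6.66974 / 0.836127 = 7.97695 yd²

7.977 yd²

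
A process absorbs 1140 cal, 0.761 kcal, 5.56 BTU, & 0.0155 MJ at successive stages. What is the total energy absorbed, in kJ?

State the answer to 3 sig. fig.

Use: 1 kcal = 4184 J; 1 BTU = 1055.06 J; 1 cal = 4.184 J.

1140 cal × 4.184 = 4769.76 J
0.761 kcal × 4184 = 3184.02 J
5.56 BTU × 1055.06 = 5866.13 J
0.0155 MJ × 1000000 = 15500 J
Combined: 4769.76 + 3184.02 + 5866.13 + 15500 = 29319.9 J
In kJ: 29319.9 / 1000 = 29.3199 kJ

29.3 kJ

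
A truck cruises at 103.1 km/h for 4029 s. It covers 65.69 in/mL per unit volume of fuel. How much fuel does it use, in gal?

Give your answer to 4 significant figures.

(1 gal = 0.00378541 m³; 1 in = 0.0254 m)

103.1 km/h → 28.6389 m/s
d = v × t = 28.6389 × 4029 = 115386 m
65.69 in/mL → 1.66853×10⁶ m/m³
V = d / (distance per unit fuel) = 115386 / 1.66853×10⁶ = 0.0691543 m³
In gal: 0.0691543 / 0.00378541 = 18.2686 gal

18.27 gal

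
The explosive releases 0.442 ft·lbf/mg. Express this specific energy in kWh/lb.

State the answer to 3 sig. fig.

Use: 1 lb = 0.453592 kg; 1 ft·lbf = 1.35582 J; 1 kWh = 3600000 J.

0.442 ft·lbf/mg × 1.35582 J/ft·lbf ÷ 10⁻⁶ kg/mg = 599272 J/kg
599272 J/kg ÷ 3600000 J/kWh × 0.453592 kg/lb = 0.0755069 kWh/lb

0.0755 kWh/lb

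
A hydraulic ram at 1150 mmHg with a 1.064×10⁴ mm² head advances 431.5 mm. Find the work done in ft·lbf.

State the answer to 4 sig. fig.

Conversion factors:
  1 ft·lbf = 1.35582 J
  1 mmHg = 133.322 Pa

519.2 ft·lbf

1150 mmHg → 153320 Pa
1.064×10⁴ mm² → 0.01064 m²
F = P × A = 153320 × 0.01064 = 1631.32 N
431.5 mm → 0.4315 m
W = F × d = 1631.32 × 0.4315 = 703.915 J
In ft·lbf: 703.915 / 1.35582 = 519.18 ft·lbf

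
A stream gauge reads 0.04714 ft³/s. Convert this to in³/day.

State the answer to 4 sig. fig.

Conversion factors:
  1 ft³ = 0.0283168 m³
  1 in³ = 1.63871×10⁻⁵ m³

0.04714 ft³/s × 0.0283168 m³/ft³ = 0.00133485 m³/s
0.00133485 m³/s ÷ 1.63871×10⁻⁵ m³/in³ × 86400 s/day = 7.03792×10⁶ in³/day

7.038×10⁶ in³/day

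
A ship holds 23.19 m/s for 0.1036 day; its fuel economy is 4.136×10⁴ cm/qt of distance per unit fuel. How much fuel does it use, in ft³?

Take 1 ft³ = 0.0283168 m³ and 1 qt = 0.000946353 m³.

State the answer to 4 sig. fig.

16.77 ft³

0.1036 day → 8951.04 s
d = v × t = 23.19 × 8951.04 = 207575 m
4.136×10⁴ cm/qt → 437046 m/m³
V = d / (distance per unit fuel) = 207575 / 437046 = 0.47495 m³
In ft³: 0.47495 / 0.0283168 = 16.7727 ft³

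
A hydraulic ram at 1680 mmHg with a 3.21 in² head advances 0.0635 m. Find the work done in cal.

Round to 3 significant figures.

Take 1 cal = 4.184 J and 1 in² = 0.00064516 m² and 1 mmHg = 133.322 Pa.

7.04 cal

1680 mmHg → 223981 Pa
3.21 in² → 0.00207096 m²
F = P × A = 223981 × 0.00207096 = 463.856 N
W = F × d = 463.856 × 0.0635 = 29.4549 J
In cal: 29.4549 / 4.184 = 7.03989 cal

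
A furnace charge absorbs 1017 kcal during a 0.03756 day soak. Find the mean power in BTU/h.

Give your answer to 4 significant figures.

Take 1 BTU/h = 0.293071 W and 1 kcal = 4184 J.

1017 kcal × 4184 → 4.25513×10⁶ J
0.03756 day × 86400 → 3245.18 s
P = E / t = 4.25513×10⁶ J / 3245.18 s = 1311.22 W
1311.22 W ÷ (0.293071 W/BTU/h) = 4474.07 BTU/h

4474 BTU/h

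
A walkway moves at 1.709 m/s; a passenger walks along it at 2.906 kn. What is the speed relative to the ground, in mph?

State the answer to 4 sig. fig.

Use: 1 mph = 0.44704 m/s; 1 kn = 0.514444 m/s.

7.167 mph

1.709 m/s (already m/s)
2.906 kn × 0.514444 = 1.49497 m/s
Combined: 1.709 + 1.49497 = 3.20397 m/s
In mph: 3.20397 / 0.44704 = 7.16708 mph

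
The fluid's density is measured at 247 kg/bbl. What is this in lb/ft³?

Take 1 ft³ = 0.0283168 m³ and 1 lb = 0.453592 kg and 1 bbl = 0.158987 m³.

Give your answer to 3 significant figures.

247 kg/bbl ÷ 0.158987 m³/bbl = 1553.59 kg/m³
1553.59 kg/m³ ÷ 0.453592 kg/lb × 0.0283168 m³/ft³ = 96.9874 lb/ft³

97.0 lb/ft³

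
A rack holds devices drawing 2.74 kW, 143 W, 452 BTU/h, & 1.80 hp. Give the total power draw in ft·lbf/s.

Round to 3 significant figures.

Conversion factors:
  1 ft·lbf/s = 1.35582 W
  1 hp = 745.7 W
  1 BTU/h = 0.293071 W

2.74 kW × 1000 → 2740 W
143 W (already W)
452 BTU/h × 0.293071 → 132.468 W
1.80 hp × 745.7 → 1342.26 W
Total: 2740 + 143 + 132.468 + 1342.26 = 4357.73 W
In ft·lbf/s: 4357.73 / 1.35582 = 3214.09 ft·lbf/s

3210 ft·lbf/s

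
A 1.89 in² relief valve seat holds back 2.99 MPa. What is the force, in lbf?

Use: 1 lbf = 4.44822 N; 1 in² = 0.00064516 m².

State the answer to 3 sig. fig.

2.99 MPa × 1000000 = 2.99×10⁶ Pa
1.89 in² × 0.00064516 = 0.00121935 m²
F = P × A = 2.99×10⁶ Pa × 0.00121935 m² = 3645.86 N
3645.86 N ÷ (4.44822 N/lbf) = 819.622 lbf

820 lbf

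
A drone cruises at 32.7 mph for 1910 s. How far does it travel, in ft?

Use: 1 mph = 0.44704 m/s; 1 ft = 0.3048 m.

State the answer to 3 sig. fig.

32.7 mph × 0.44704 → 14.6182 m/s
d = v × t = 14.6182 m/s × 1910 s = 27920.8 m
27920.8 m ÷ (0.3048 m/ft) = 91603.7 ft

9.16×10⁴ ft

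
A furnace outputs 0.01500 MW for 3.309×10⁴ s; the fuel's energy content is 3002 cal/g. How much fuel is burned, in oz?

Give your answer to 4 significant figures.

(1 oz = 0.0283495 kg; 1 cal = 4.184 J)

0.01500 MW → 15000 W
E = P × t = 15000 × 33090 = 4.9635×10⁸ J
3002 cal/g → 1.25604×10⁷ J/kg
m = E / e_s = 4.9635×10⁸ / 1.25604×10⁷ = 39.5171 kg
In oz: 39.5171 / 0.0283495 = 1393.93 oz

1394 oz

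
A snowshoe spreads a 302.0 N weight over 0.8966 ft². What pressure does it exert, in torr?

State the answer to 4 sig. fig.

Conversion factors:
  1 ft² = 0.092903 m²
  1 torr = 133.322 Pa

0.8966 ft² × 0.092903 → 0.0832968 m²
P = F / A = 302 N / 0.0832968 m² = 3625.59 Pa
3625.59 Pa ÷ (133.322 Pa/torr) = 27.1942 torr

27.19 torr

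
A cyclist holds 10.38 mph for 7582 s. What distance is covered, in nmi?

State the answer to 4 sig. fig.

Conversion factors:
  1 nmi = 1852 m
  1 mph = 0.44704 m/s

19.00 nmi

10.38 mph × 0.44704 = 4.64028 m/s
d = v × t = 4.64028 m/s × 7582 s = 35182.6 m
35182.6 m ÷ (1852 m/nmi) = 18.9971 nmi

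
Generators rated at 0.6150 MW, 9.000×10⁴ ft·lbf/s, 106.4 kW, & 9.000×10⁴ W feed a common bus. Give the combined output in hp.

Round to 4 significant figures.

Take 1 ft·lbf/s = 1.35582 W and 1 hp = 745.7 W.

0.6150 MW × 1000000 = 615000 W
9.000×10⁴ ft·lbf/s × 1.35582 = 122024 W
106.4 kW × 1000 = 106400 W
9.000×10⁴ W (already W)
Total: 615000 + 122024 + 106400 + 90000 = 933424 W
In hp: 933424 / 745.7 = 1251.74 hp

1252 hp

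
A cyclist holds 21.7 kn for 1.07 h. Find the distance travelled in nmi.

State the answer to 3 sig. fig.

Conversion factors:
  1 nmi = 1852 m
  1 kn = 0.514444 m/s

21.7 kn × 0.514444 → 11.1634 m/s
1.07 h × 3600 → 3852 s
d = v × t = 11.1634 m/s × 3852 s = 43001.4 m
43001.4 m ÷ (1852 m/nmi) = 23.2189 nmi

23.2 nmi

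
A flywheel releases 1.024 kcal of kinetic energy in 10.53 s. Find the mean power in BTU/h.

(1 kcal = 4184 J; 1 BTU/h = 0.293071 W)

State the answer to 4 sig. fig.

1388 BTU/h

1.024 kcal × 4184 = 4284.42 J
P = E / t = 4284.42 J / 10.53 s = 406.877 W
406.877 W ÷ (0.293071 W/BTU/h) = 1388.32 BTU/h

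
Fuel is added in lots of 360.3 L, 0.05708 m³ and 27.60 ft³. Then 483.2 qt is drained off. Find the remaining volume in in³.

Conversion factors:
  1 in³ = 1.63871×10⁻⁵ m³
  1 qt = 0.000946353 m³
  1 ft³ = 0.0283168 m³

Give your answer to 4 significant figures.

360.3 L × 0.001 → 0.3603 m³
0.05708 m³ (already m³)
27.60 ft³ × 0.0283168 → 0.781544 m³
483.2 qt × 0.000946353 → 0.457278 m³
Result: 0.3603 + 0.05708 + 0.781544 − 0.457278 = 0.741646 m³
In in³: 0.741646 / 1.63871×10⁻⁵ = 45257.9 in³

4.526×10⁴ in³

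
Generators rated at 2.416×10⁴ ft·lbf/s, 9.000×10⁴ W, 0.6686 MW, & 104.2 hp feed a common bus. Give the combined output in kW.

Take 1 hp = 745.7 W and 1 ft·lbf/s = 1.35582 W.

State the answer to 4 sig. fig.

869.1 kW

2.416×10⁴ ft·lbf/s × 1.35582 → 32756.6 W
9.000×10⁴ W (already W)
0.6686 MW × 1000000 → 668600 W
104.2 hp × 745.7 → 77701.9 W
Sum: 32756.6 + 90000 + 668600 + 77701.9 = 869058 W
In kW: 869058 / 1000 = 869.058 kW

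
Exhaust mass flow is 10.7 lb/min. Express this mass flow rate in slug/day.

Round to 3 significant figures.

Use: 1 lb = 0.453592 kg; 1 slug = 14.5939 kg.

10.7 lb/min × 0.453592 kg/lb ÷ 60 s/min = 0.0808906 kg/s
0.0808906 kg/s ÷ 14.5939 kg/slug × 86400 s/day = 478.895 slug/day

479 slug/day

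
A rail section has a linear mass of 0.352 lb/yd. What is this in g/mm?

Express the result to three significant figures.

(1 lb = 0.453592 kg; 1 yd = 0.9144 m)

0.175 g/mm

0.352 lb/yd × 0.453592 kg/lb ÷ 0.9144 m/yd = 0.174611 kg/m
0.174611 kg/m ÷ 0.001 kg/g × 0.001 m/mm = 0.174611 g/mm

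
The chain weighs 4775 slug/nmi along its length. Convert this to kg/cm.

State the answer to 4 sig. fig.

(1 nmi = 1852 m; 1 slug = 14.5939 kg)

4775 slug/nmi × 14.5939 kg/slug ÷ 1852 m/nmi = 37.6274 kg/m
37.6274 kg/m × 0.01 m/cm = 0.376274 kg/cm

0.3763 kg/cm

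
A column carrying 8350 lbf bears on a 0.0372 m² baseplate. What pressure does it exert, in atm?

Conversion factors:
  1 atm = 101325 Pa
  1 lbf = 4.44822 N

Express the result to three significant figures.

9.85 atm

8350 lbf × 4.44822 → 37142.6 N
P = F / A = 37142.6 N / 0.0372 m² = 998457 Pa
998457 Pa ÷ (101325 Pa/atm) = 9.854 atm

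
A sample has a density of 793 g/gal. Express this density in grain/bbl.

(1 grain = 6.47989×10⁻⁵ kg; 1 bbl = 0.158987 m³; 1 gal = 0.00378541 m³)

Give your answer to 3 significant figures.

5.14×10⁵ grain/bbl

793 g/gal × 0.001 kg/g ÷ 0.00378541 m³/gal = 209.489 kg/m³
209.489 kg/m³ ÷ 6.47989×10⁻⁵ kg/grain × 0.158987 m³/bbl = 513991 grain/bbl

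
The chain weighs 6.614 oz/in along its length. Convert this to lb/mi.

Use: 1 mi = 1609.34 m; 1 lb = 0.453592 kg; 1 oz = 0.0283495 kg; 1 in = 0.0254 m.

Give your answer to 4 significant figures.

6.614 oz/in × 0.0283495 kg/oz ÷ 0.0254 m/in = 7.38203 kg/m
7.38203 kg/m ÷ 0.453592 kg/lb × 1609.34 m/mi = 26191.4 lb/mi

2.619×10⁴ lb/mi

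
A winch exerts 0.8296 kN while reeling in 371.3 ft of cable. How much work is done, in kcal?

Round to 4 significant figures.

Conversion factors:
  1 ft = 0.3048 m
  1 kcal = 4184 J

0.8296 kN × 1000 = 829.6 N
371.3 ft × 0.3048 = 113.172 m
W = F × d = 829.6 N × 113.172 m = 93887.5 J
93887.5 J ÷ (4184 J/kcal) = 22.4397 kcal

22.44 kcal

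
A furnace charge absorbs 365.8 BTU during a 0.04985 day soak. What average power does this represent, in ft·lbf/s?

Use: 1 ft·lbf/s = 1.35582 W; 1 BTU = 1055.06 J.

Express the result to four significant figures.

365.8 BTU × 1055.06 = 385941 J
0.04985 day × 86400 = 4307.04 s
P = E / t = 385941 J / 4307.04 s = 89.607 W
89.607 W ÷ (1.35582 W/ft·lbf/s) = 66.0906 ft·lbf/s

66.09 ft·lbf/s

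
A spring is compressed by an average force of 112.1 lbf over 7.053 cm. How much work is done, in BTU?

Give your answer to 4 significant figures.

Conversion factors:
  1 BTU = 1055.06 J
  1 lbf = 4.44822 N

0.03333 BTU

112.1 lbf × 4.44822 → 498.645 N
7.053 cm × 0.01 → 0.07053 m
W = F × d = 498.645 N × 0.07053 m = 35.1694 J
35.1694 J ÷ (1055.06 J/BTU) = 0.033334 BTU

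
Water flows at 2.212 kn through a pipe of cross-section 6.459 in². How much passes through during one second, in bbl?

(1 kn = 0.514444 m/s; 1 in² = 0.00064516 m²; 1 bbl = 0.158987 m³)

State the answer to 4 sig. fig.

0.02983 bbl

2.212 kn × 0.514444 = 1.13795 m/s
6.459 in² × 0.00064516 = 0.00416709 m²
V = v × A × t = 1.13795 m/s × 0.00416709 m² × 1 s = 0.00474194 m³
0.00474194 m³ ÷ (0.158987 m³/bbl) = 0.029826 bbl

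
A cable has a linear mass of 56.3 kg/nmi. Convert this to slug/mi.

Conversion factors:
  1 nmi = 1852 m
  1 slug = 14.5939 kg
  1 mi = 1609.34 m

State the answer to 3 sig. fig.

56.3 kg/nmi ÷ 1852 m/nmi = 0.0303996 kg/m
0.0303996 kg/m ÷ 14.5939 kg/slug × 1609.34 m/mi = 3.35231 slug/mi

3.35 slug/mi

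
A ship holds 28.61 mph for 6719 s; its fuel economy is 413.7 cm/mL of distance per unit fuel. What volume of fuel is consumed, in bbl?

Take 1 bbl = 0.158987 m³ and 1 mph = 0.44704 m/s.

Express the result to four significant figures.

0.1307 bbl

28.61 mph → 12.7898 m/s
d = v × t = 12.7898 × 6719 = 85934.7 m
413.7 cm/mL → 4.137×10⁶ m/m³
V = d / (distance per unit fuel) = 85934.7 / 4.137×10⁶ = 0.0207722 m³
In bbl: 0.0207722 / 0.158987 = 0.130653 bbl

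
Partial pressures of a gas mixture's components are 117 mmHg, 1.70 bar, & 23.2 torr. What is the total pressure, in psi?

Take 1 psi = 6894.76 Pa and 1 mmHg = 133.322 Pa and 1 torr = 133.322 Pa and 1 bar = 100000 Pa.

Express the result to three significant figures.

27.4 psi

117 mmHg × 133.322 → 15598.7 Pa
1.70 bar × 100000 → 170000 Pa
23.2 torr × 133.322 → 3093.07 Pa
Total: 15598.7 + 170000 + 3093.07 = 188692 Pa
In psi: 188692 / 6894.76 = 27.3675 psi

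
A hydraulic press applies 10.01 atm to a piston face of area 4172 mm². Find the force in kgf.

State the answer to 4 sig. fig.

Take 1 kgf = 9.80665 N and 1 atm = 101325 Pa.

10.01 atm × 101325 = 1.01426×10⁶ Pa
4172 mm² × 10⁻⁶ = 0.004172 m²
F = P × A = 1.01426×10⁶ Pa × 0.004172 m² = 4231.49 N
4231.49 N ÷ (9.80665 N/kgf) = 431.492 kgf

431.5 kgf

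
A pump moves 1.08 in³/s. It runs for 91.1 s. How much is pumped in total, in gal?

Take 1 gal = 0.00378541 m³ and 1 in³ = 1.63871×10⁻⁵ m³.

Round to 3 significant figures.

1.08 in³/s → 1.76981×10⁻⁵ m³/s
V = Q × t = 1.76981×10⁻⁵ × 91.1 = 0.0016123 m³
In gal: 0.0016123 / 0.00378541 = 0.425925 gal

0.426 gal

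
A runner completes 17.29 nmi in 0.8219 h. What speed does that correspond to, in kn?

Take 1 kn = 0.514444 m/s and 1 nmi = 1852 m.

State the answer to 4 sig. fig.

21.04 kn

17.29 nmi × 1852 → 32021.1 m
0.8219 h × 3600 → 2958.84 s
v = d / t = 32021.1 m / 2958.84 s = 10.8222 m/s
10.8222 m/s ÷ (0.514444 m/s/kn) = 21.0367 kn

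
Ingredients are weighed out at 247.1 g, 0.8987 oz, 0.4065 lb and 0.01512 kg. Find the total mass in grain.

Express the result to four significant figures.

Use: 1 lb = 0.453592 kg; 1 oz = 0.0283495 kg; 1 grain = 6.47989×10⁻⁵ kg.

247.1 g × 0.001 = 0.2471 kg
0.8987 oz × 0.0283495 = 0.0254777 kg
0.4065 lb × 0.453592 = 0.184385 kg
0.01512 kg (already kg)
Sum: 0.2471 + 0.0254777 + 0.184385 + 0.01512 = 0.472083 kg
In grain: 0.472083 / 6.47989×10⁻⁵ = 7285.36 grain

7285 grain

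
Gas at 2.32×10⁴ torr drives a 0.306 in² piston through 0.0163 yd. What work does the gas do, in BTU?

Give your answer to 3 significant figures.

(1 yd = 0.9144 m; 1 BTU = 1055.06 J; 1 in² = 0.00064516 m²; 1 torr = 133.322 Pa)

2.32×10⁴ torr → 3.09307×10⁶ Pa
0.306 in² → 1.97419×10⁻⁴ m²
F = P × A = 3.09307×10⁶ × 1.97419×10⁻⁴ = 610.631 N
0.0163 yd → 0.0149047 m
W = F × d = 610.631 × 0.0149047 = 9.10127 J
In BTU: 9.10127 / 1055.06 = 0.00862631 BTU

0.00863 BTU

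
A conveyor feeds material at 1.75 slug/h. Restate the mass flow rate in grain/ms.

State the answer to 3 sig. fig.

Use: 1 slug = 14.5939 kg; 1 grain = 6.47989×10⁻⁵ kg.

0.109 grain/ms

1.75 slug/h × 14.5939 kg/slug ÷ 3600 s/h = 0.00709426 kg/s
0.00709426 kg/s ÷ 6.47989×10⁻⁵ kg/grain × 0.001 s/ms = 0.109481 grain/ms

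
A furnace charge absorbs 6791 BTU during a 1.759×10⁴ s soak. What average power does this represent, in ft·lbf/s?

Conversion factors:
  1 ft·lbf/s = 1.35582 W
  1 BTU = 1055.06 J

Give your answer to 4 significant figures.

300.4 ft·lbf/s

6791 BTU × 1055.06 = 7.16491×10⁶ J
P = E / t = 7.16491×10⁶ J / 17590 s = 407.329 W
407.329 W ÷ (1.35582 W/ft·lbf/s) = 300.43 ft·lbf/s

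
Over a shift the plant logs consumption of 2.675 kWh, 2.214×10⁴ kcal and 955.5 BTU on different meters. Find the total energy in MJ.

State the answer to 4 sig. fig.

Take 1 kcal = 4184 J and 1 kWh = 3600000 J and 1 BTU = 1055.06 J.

2.675 kWh × 3600000 → 9.63×10⁶ J
2.214×10⁴ kcal × 4184 → 9.26338×10⁷ J
955.5 BTU × 1055.06 → 1.00811×10⁶ J
Total: 9.63×10⁶ + 9.26338×10⁷ + 1.00811×10⁶ = 1.03272×10⁸ J
In MJ: 1.03272×10⁸ / 1000000 = 103.272 MJ

103.3 MJ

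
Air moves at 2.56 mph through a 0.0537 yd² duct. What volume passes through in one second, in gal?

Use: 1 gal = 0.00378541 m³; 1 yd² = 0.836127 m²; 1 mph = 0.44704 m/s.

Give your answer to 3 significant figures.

13.6 gal

2.56 mph × 0.44704 = 1.14442 m/s
0.0537 yd² × 0.836127 = 0.0449 m²
V = v × A × t = 1.14442 m/s × 0.0449 m² × 1 s = 0.0513845 m³
0.0513845 m³ ÷ (0.00378541 m³/gal) = 13.5744 gal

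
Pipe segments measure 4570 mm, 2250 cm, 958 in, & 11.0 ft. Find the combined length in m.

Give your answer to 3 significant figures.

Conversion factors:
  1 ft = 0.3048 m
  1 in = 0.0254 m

54.8 m

4570 mm × 0.001 = 4.57 m
2250 cm × 0.01 = 22.5 m
958 in × 0.0254 = 24.3332 m
11.0 ft × 0.3048 = 3.3528 m
Total: 4.57 + 22.5 + 24.3332 + 3.3528 = 54.756 m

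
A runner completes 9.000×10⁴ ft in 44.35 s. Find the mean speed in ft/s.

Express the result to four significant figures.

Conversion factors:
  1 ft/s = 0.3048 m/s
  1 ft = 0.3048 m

2029 ft/s

9.000×10⁴ ft × 0.3048 → 27432 m
v = d / t = 27432 m / 44.35 s = 618.534 m/s
618.534 m/s ÷ (0.3048 m/s/ft/s) = 2029.31 ft/s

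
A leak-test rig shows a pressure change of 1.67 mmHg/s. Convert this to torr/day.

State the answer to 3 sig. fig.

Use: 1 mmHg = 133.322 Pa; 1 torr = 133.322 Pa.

1.67 mmHg/s × 133.322 Pa/mmHg = 222.648 Pa/s
222.648 Pa/s ÷ 133.322 Pa/torr × 86400 s/day = 144288 torr/day

1.44×10⁵ torr/day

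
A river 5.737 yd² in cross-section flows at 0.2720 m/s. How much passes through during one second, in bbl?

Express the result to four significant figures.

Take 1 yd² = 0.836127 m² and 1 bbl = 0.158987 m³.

8.207 bbl

5.737 yd² × 0.836127 = 4.79686 m²
V = v × A × t = 0.272 m/s × 4.79686 m² × 1 s = 1.30475 m³
1.30475 m³ ÷ (0.158987 m³/bbl) = 8.20665 bbl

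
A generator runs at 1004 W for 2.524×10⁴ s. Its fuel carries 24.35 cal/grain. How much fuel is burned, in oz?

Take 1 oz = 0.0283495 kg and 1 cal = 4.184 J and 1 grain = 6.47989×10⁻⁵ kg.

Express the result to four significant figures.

E = P × t = 1004 × 25240 = 2.5341×10⁷ J
24.35 cal/grain → 1.57226×10⁶ J/kg
m = E / e_s = 2.5341×10⁷ / 1.57226×10⁶ = 16.1176 kg
In oz: 16.1176 / 0.0283495 = 568.532 oz

568.5 oz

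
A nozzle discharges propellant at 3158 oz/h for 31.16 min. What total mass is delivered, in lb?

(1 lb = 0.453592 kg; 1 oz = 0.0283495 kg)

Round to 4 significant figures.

102.5 lb

3158 oz/h → 0.0248688 kg/s
31.16 min → 1869.6 s
m = ṁ × t = 0.0248688 × 1869.6 = 46.4947 kg
In lb: 46.4947 / 0.453592 = 102.503 lb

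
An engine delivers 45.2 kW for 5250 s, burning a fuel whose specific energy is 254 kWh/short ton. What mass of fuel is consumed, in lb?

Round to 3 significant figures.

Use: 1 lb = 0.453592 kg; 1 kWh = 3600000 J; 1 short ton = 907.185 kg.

45.2 kW → 45200 W
E = P × t = 45200 × 5250 = 2.373×10⁸ J
254 kWh/short ton → 1.00795×10⁶ J/kg
m = E / e_s = 2.373×10⁸ / 1.00795×10⁶ = 235.428 kg
In lb: 235.428 / 0.453592 = 519.03 lb

519 lb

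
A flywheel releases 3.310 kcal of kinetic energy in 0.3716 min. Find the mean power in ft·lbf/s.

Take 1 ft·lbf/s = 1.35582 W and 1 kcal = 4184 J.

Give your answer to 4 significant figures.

458.1 ft·lbf/s

3.310 kcal × 4184 → 13849 J
0.3716 min × 60 → 22.296 s
P = E / t = 13849 J / 22.296 s = 621.143 W
621.143 W ÷ (1.35582 W/ft·lbf/s) = 458.131 ft·lbf/s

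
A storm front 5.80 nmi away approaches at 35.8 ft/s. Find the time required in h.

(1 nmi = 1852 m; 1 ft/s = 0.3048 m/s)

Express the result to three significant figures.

0.273 h

5.80 nmi × 1852 = 10741.6 m
35.8 ft/s × 0.3048 = 10.9118 m/s
t = d / v = 10741.6 m / 10.9118 m/s = 984.402 s
984.402 s ÷ (3600 s/h) = 0.273445 h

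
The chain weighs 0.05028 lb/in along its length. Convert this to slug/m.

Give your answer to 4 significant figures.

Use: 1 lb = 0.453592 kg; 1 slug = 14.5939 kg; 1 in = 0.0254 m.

0.05028 lb/in × 0.453592 kg/lb ÷ 0.0254 m/in = 0.897898 kg/m
0.897898 kg/m ÷ 14.5939 kg/slug = 0.0615256 slug/m

0.06153 slug/m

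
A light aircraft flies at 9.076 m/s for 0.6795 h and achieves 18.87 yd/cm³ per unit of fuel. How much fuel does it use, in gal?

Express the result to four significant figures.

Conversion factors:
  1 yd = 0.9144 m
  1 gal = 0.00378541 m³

0.6795 h → 2446.2 s
d = v × t = 9.076 × 2446.2 = 22201.7 m
18.87 yd/cm³ → 1.72547×10⁷ m/m³
V = d / (distance per unit fuel) = 22201.7 / 1.72547×10⁷ = 0.0012867 m³
In gal: 0.0012867 / 0.00378541 = 0.33991 gal

0.3399 gal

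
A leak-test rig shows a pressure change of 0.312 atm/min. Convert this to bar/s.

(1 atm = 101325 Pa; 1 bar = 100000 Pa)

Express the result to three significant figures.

0.312 atm/min × 101325 Pa/atm ÷ 60 s/min = 526.89 Pa/s
526.89 Pa/s ÷ 100000 Pa/bar = 0.0052689 bar/s

0.00527 bar/s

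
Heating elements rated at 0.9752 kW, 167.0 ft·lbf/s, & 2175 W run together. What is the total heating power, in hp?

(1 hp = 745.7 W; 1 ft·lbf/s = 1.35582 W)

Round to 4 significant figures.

4.528 hp

0.9752 kW × 1000 → 975.2 W
167.0 ft·lbf/s × 1.35582 → 226.422 W
2175 W (already W)
Sum: 975.2 + 226.422 + 2175 = 3376.62 W
In hp: 3376.62 / 745.7 = 4.52812 hp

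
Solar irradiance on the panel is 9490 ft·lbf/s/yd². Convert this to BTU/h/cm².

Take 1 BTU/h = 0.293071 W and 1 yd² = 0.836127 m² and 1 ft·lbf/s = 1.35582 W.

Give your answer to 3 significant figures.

9490 ft·lbf/s/yd² × 1.35582 W/ft·lbf/s ÷ 0.836127 m²/yd² = 15388.5 W/m²
15388.5 W/m² ÷ 0.293071 W/BTU/h × 0.0001 m²/cm² = 5.25078 BTU/h/cm²

5.25 BTU/h/cm²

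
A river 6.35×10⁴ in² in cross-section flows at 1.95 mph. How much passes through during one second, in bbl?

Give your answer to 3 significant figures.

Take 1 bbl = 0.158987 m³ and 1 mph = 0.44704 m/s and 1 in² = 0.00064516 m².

1.95 mph × 0.44704 → 0.871728 m/s
6.35×10⁴ in² × 0.00064516 → 40.9677 m²
V = v × A × t = 0.871728 m/s × 40.9677 m² × 1 s = 35.7127 m³
35.7127 m³ ÷ (0.158987 m³/bbl) = 224.627 bbl

225 bbl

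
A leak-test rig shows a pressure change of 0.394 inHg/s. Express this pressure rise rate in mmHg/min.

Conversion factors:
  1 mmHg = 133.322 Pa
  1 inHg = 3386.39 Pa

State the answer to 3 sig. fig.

0.394 inHg/s × 3386.39 Pa/inHg = 1334.24 Pa/s
1334.24 Pa/s ÷ 133.322 Pa/mmHg × 60 s/min = 600.459 mmHg/min

600 mmHg/min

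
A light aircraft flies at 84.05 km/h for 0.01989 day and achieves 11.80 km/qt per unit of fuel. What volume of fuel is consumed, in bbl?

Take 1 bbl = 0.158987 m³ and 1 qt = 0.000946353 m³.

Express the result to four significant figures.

84.05 km/h → 23.3472 m/s
0.01989 day → 1718.5 s
d = v × t = 23.3472 × 1718.5 = 40122.2 m
11.80 km/qt → 1.24689×10⁷ m/m³
V = d / (distance per unit fuel) = 40122.2 / 1.24689×10⁷ = 0.00321778 m³
In bbl: 0.00321778 / 0.158987 = 0.0202393 bbl

0.02024 bbl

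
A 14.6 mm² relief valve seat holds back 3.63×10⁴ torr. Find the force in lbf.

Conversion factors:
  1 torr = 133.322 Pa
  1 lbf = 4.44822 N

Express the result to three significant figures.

15.9 lbf

3.63×10⁴ torr × 133.322 = 4.83959×10⁶ Pa
14.6 mm² × 10⁻⁶ = 1.46×10⁻⁵ m²
F = P × A = 4.83959×10⁶ Pa × 1.46×10⁻⁵ m² = 70.658 N
70.658 N ÷ (4.44822 N/lbf) = 15.8846 lbf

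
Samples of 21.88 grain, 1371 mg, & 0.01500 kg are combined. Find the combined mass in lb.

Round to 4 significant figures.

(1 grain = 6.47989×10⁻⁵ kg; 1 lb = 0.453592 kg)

0.03922 lb

21.88 grain × 6.47989×10⁻⁵ = 0.0014178 kg
1371 mg × 10⁻⁶ = 0.001371 kg
0.01500 kg (already kg)
Total: 0.0014178 + 0.001371 + 0.015 = 0.0177888 kg
In lb: 0.0177888 / 0.453592 = 0.0392176 lb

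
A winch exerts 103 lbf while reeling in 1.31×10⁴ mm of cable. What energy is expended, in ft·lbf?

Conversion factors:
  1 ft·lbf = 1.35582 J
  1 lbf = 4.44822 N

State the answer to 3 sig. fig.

4430 ft·lbf

103 lbf × 4.44822 → 458.167 N
1.31×10⁴ mm × 0.001 → 13.1 m
W = F × d = 458.167 N × 13.1 m = 6001.99 J
6001.99 J ÷ (1.35582 J/ft·lbf) = 4426.83 ft·lbf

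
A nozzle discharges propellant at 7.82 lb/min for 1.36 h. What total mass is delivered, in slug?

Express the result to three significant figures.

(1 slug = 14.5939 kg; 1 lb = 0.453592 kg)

19.8 slug

7.82 lb/min → 0.0591182 kg/s
1.36 h → 4896 s
m = ṁ × t = 0.0591182 × 4896 = 289.443 kg
In slug: 289.443 / 14.5939 = 19.8331 slug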